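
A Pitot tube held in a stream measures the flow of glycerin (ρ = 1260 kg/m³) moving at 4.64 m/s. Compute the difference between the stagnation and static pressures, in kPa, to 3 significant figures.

ΔP = 13.6 kPa

Bernoulli between the free stream and the stagnation point: ½ρv² = P_stag − P_static.
ΔP = ½·1260·4.64² = 13600 Pa.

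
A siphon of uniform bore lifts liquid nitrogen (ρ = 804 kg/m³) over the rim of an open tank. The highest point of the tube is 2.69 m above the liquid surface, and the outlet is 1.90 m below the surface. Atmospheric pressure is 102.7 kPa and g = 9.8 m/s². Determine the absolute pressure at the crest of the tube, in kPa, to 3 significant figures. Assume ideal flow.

The outlet speed comes from Torricelli: v = √(2g·1.90) = 6.10 m/s.
With constant cross-section the crest speed equals v; applying Bernoulli from the surface up to the crest, P_top = P_atm − ½ρv² − ρg·h_top.
P_top = 102700 − ½·804·6.10² − 804·9.8·2.69 = 66500 Pa.

66.5 kPa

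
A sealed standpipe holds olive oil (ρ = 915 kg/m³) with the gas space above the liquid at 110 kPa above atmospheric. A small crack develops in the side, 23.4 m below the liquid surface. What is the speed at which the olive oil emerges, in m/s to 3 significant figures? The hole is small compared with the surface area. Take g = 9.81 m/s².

Take point 1 at the surface (v₁ ≈ 0) and point 2 at the hole (at atmospheric pressure). Bernoulli: P₁ + ρg h = P_atm + ½ρv₂².
With P₁ − P_atm = 110000 Pa, v₂ = √(2gh + 2ΔP/ρ) = √(2·9.81·23.4 + 2·110000/915) = 26.4 m/s.

v ≈ 26.4 m/s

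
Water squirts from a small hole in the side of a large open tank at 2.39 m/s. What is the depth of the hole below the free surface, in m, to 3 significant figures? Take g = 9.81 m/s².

For a small hole in a large open tank, ½v² = gh, giving h = v²/(2g).
h = 2.39²/(2·9.81) = 5.71/19.62 = 0.291 m.

0.291 m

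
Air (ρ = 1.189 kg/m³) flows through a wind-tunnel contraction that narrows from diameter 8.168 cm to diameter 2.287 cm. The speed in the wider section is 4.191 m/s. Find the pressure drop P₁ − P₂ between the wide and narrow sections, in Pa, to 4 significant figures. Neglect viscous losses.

ΔP ≈ 1689 Pa

Mass conservation (A₁v₁ = A₂v₂) gives v₂ = 4.191 × 52.40/4.108 = 53.46 m/s.
With no height change, Bernoulli's equation is P₁ + ½ρv₁² = P₂ + ½ρv₂².
P₁ − P₂ = ½·1.189·(53.46² − 4.191²) = ½·1.189·2840 = 1689 Pa.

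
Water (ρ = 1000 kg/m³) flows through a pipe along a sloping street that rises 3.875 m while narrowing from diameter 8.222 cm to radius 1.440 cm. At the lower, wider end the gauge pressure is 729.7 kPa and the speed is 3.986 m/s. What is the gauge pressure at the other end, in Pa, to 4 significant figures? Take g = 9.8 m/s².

P₂ = 172000 Pa

Continuity gives A₁v₁ = A₂v₂, so v₂ = (53.09 cm²)/(6.514 cm²) × 3.986 m/s = 32.49 m/s.
Applying Bernoulli between the two ends and solving for P₂: P₂ = P₁ + ½ρ(v₁² − v₂²) − ρgΔh.
P₂ = 729700 + ½·1000·(3.986² − 32.49²) − 1000·9.8·(+3.875) = 729700 + (-519800) − (37980) = 172000 Pa.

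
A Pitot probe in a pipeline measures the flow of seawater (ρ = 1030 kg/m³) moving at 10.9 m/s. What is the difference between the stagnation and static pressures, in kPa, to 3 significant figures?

61.2 kPa

Bernoulli between the free stream and the stagnation point: ½ρv² = P_stag − P_static.
ΔP = ½·1030·10.9² = 61200 Pa.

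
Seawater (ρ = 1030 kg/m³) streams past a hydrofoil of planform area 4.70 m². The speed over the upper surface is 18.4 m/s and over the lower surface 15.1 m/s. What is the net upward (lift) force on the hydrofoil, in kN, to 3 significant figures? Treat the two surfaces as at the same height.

F ≈ 268 kN

From P + ½ρv² = const at equal height, P_low − P_up = ½ρ(v_up² − v_low²).
ΔP = ½·1030·(18.4² − 15.1²) = 56900 Pa.
Lift = ΔP · A = 56900 × 4.70 = 268000 N.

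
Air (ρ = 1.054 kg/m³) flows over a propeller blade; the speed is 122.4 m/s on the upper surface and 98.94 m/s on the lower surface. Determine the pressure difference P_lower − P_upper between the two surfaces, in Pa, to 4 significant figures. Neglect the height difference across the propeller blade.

ΔP = 2737 Pa

The pressure is lower where the speed is higher: ΔP = ½ρ(v_up² − v_low²).
ΔP = ½·1.054·(122.4² − 98.94²) = 2737 Pa.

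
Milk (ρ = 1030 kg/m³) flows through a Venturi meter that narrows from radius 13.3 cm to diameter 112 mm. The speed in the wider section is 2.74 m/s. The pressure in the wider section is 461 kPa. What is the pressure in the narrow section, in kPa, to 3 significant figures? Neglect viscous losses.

The volume flow rate is constant, so v₂ = (A₁/A₂)v₁ = (556/98.5)·2.74 = 15.5 m/s.
Bernoulli (h₁ = h₂): P₁ − P₂ = ½ρ(v₂² − v₁²).
P₂ = P₁ − ½ρ(v₂² − v₁²) = 461000 − ½·1030·(15.5² − 2.74²) = 461000 − 119000 = 342000 Pa.

342 kPa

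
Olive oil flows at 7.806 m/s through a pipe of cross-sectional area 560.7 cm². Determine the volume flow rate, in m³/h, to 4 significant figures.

Q = A·v = 0.05607 m² × 7.806 m/s = 0.4377 m³/s.
Converting: 0.4377 m³/s × 3600 = 1576 m³/h.

Q = 1576 m³/h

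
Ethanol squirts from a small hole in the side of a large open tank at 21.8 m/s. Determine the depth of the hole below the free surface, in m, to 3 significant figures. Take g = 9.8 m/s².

h ≈ 24.2 m

For a small hole in a large open tank, ½v² = gh, giving h = v²/(2g).
h = 21.8²/(2·9.8) = 475/19.60 = 24.2 m.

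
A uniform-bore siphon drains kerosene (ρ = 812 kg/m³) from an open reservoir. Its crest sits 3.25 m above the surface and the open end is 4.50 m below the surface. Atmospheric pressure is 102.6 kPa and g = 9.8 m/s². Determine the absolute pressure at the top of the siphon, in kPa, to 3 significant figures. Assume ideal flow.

40.9 kPa

Bernoulli surface→outlet gives ½v² = g·h_out, so v = √(2·9.8·4.50) = 9.39 m/s.
Continuity keeps v the same throughout the tube; from surface to crest, P_atm + 0 = P_top + ½ρv² + ρg·h_top.
P_top = 102600 − ½·812·9.39² − 812·9.8·3.25 = 40900 Pa.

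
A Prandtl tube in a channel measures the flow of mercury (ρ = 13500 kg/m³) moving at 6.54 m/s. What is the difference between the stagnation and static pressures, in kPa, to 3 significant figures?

Bernoulli between the free stream and the stagnation point: ½ρv² = P_stag − P_static.
ΔP = ½·13500·6.54² = 289000 Pa.

ΔP ≈ 289 kPa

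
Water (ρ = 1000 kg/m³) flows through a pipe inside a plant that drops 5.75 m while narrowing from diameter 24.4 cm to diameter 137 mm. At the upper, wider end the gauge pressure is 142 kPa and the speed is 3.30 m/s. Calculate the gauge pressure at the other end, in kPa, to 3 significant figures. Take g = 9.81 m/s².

By continuity, v₂ = v₁·A₁/A₂ = 3.30·(468/147) = 10.5 m/s.
Applying Bernoulli between the two ends and solving for P₂: P₂ = P₁ + ½ρ(v₁² − v₂²) − ρgΔh.
P₂ = 142000 + ½·1000·(3.30² − 10.5²) − 1000·9.81·(−5.75) = 142000 + (-49300) − (-56400) = 149000 Pa.

P₂ ≈ 149 kPa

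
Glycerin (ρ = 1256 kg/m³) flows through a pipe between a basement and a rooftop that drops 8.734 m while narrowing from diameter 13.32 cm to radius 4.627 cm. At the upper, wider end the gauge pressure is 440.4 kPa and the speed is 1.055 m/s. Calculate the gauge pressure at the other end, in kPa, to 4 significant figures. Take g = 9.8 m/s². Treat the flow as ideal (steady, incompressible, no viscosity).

Mass conservation (A₁v₁ = A₂v₂) gives v₂ = 1.055 × 139.3/67.26 = 2.186 m/s.
Applying Bernoulli between the two ends and solving for P₂: P₂ = P₁ + ½ρ(v₁² − v₂²) − ρgΔh.
P₂ = 440400 + ½·1256·(1.055² − 2.186²) − 1256·9.8·(−8.734) = 440400 + (-2301) − (-107500) = 545600 Pa.

545.6 kPa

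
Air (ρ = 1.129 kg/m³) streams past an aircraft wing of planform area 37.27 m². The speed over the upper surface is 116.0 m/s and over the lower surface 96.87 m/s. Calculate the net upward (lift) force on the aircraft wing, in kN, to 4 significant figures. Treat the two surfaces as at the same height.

F = 85.67 kN

The faster flow above has the lower pressure; Bernoulli (same height) gives ΔP = ½ρ(v_up² − v_low²).
ΔP = ½·1.129·(116.0² − 96.87²) = 2299 Pa.
Lift = ΔP · A = 2299 × 37.27 = 85670 N.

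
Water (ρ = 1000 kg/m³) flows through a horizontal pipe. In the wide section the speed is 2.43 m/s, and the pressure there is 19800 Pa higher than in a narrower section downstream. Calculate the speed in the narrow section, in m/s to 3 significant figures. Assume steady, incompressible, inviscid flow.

With h₁ = h₂, rearranging Bernoulli gives v₂ = √(v₁² + 2ΔP/ρ).
v₂ = √(2.43² + 2·19800/1000) = √(5.90 + 39.6) = 6.75 m/s.

6.75 m/s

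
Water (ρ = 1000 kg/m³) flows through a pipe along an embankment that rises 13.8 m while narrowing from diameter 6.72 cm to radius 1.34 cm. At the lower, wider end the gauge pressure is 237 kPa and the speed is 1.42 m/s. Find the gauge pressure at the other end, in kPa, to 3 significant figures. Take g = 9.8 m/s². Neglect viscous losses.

The volume flow rate is constant, so v₂ = (A₁/A₂)v₁ = (35.5/5.64)·1.42 = 8.93 m/s.
Energy conservation along the streamline gives P₂ = P₁ − ½ρ(v₂² − v₁²) − ρg(h₂ − h₁).
P₂ = 237000 + ½·1000·(1.42² − 8.93²) − 1000·9.8·(+13.8) = 237000 + (-38800) − (135000) = 62900 Pa.

62.9 kPa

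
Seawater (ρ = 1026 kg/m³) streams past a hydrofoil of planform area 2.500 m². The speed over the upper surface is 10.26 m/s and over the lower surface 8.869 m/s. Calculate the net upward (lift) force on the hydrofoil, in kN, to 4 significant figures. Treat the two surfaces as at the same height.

F ≈ 34.13 kN

From P + ½ρv² = const at equal height, P_low − P_up = ½ρ(v_up² − v_low²).
ΔP = ½·1026·(10.26² − 8.869²) = 13650 Pa.
Lift = ΔP · A = 13650 × 2.500 = 34130 N.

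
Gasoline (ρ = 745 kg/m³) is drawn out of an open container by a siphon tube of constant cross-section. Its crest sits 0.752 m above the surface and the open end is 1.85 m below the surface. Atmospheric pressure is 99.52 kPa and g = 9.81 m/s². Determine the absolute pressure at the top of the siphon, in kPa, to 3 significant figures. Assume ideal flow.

Bernoulli surface→outlet gives ½v² = g·h_out, so v = √(2·9.81·1.85) = 6.02 m/s.
The bore is uniform, so the speed at the crest is the same v. Bernoulli surface→crest: P_atm = P_top + ½ρv² + ρg·h_top.
P_top = 99520 − ½·745·6.02² − 745·9.81·0.752 = 80500 Pa.

P_top ≈ 80.5 kPa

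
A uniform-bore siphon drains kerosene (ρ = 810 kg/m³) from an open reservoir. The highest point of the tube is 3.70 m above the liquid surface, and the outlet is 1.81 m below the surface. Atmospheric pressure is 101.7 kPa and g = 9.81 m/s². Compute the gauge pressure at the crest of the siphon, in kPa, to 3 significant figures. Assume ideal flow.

P_gauge = -43.8 kPa

Bernoulli surface→outlet gives ½v² = g·h_out, so v = √(2·9.81·1.81) = 5.96 m/s.
The bore is uniform, so the speed at the crest is the same v. Bernoulli surface→crest: P_atm = P_top + ½ρv² + ρg·h_top.
P_top = 101700 − ½·810·5.96² − 810·9.81·3.70 = 57900 Pa. So P_gauge = P_top − P_atm = -43800 Pa.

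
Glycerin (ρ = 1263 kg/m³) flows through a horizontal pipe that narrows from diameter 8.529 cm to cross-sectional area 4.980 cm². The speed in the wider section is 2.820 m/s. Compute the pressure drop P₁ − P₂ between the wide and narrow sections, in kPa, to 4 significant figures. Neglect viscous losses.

Continuity gives A₁v₁ = A₂v₂, so v₂ = (57.13 cm²)/(4.980 cm²) × 2.820 m/s = 32.35 m/s.
Bernoulli (h₁ = h₂): P₁ − P₂ = ½ρ(v₂² − v₁²).
P₁ − P₂ = ½·1263·(32.35² − 2.820²) = ½·1263·1039 = 656000 Pa.

ΔP = 656.0 kPa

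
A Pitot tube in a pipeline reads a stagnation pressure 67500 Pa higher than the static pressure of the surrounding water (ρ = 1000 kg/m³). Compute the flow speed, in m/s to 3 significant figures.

v ≈ 11.6 m/s

The dynamic pressure equals the rise in static pressure at the stagnation point: ΔP = ½ρv².
v = √(2ΔP/ρ) = √(2·67500/1000) = 11.6 m/s.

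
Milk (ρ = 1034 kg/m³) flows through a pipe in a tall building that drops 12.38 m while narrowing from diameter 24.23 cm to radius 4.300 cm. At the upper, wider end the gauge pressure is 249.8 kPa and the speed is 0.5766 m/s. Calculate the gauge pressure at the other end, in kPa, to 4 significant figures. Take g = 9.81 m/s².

P₂ ≈ 364.7 kPa

The volume flow rate is constant, so v₂ = (A₁/A₂)v₁ = (461.1/58.09)·0.5766 = 4.577 m/s.
Applying Bernoulli between the two ends and solving for P₂: P₂ = P₁ + ½ρ(v₁² − v₂²) − ρgΔh.
P₂ = 249800 + ½·1034·(0.5766² − 4.577²) − 1034·9.81·(−12.38) = 249800 + (-10660) − (-125600) = 364700 Pa.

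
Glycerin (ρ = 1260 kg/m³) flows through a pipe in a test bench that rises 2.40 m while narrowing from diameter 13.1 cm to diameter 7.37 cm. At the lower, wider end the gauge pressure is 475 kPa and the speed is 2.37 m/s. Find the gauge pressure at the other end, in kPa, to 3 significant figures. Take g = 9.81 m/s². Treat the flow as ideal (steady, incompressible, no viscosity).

Mass conservation (A₁v₁ = A₂v₂) gives v₂ = 2.37 × 135/42.7 = 7.49 m/s.
Applying Bernoulli between the two ends and solving for P₂: P₂ = P₁ + ½ρ(v₁² − v₂²) − ρgΔh.
P₂ = 475000 + ½·1260·(2.37² − 7.49²) − 1260·9.81·(+2.40) = 475000 + (-31800) − (29700) = 414000 Pa.

414 kPa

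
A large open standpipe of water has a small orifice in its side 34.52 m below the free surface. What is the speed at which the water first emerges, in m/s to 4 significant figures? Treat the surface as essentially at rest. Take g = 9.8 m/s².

26.01 m/s

The surface is effectively still and both ends are open, so ½v² = gh and v = √(2·9.8·34.52) = 26.01 m/s.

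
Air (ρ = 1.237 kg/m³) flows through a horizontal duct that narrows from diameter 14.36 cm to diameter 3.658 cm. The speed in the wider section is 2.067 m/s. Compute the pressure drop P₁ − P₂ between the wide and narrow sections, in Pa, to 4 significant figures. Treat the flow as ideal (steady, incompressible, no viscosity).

ΔP ≈ 624.9 Pa

The volume flow rate is constant, so v₂ = (A₁/A₂)v₁ = (162.0/10.51)·2.067 = 31.85 m/s.
Bernoulli (h₁ = h₂): P₁ − P₂ = ½ρ(v₂² − v₁²).
P₁ − P₂ = ½·1.237·(31.85² − 2.067²) = ½·1.237·1010 = 624.9 Pa.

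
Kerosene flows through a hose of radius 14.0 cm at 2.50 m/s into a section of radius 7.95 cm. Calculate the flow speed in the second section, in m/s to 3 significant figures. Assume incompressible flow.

Continuity gives A₁v₁ = A₂v₂, so v₂ = (616 cm²)/(199 cm²) × 2.50 m/s = 7.75 m/s.

7.75 m/s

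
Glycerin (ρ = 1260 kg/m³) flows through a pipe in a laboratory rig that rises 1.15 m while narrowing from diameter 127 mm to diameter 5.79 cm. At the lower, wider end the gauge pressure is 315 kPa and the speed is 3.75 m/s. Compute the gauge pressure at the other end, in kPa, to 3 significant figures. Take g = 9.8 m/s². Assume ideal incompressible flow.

By continuity, v₂ = v₁·A₁/A₂ = 3.75·(127/26.3) = 18.0 m/s.
Applying Bernoulli between the two ends and solving for P₂: P₂ = P₁ + ½ρ(v₁² − v₂²) − ρgΔh.
P₂ = 315000 + ½·1260·(3.75² − 18.0²) − 1260·9.8·(+1.15) = 315000 + (-196000) − (14200) = 105000 Pa.

P₂ ≈ 105 kPa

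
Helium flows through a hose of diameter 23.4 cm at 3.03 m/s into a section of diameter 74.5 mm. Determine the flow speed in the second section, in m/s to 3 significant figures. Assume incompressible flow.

29.9 m/s

Mass conservation (A₁v₁ = A₂v₂) gives v₂ = 3.03 × 430/43.6 = 29.9 m/s.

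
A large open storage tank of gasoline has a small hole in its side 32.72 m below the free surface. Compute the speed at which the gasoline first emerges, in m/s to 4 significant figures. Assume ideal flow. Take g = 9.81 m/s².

v ≈ 25.34 m/s

Torricelli's result v = √(2gh) gives v = √(2·9.81·32.72) = 25.34 m/s.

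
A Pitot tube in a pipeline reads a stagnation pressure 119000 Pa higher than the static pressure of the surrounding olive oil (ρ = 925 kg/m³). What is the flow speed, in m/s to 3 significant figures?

v = 16.0 m/s

At the stagnation point the flow is brought to rest, so Bernoulli gives P_stag − P_static = ½ρv².
v = √(2ΔP/ρ) = √(2·119000/925) = 16.0 m/s.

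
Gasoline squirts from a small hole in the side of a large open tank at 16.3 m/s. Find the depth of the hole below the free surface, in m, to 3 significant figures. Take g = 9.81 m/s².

Torricelli: v = √(2gh), so h = v²/(2g).
h = 16.3²/(2·9.81) = 266/19.62 = 13.5 m.

h ≈ 13.5 m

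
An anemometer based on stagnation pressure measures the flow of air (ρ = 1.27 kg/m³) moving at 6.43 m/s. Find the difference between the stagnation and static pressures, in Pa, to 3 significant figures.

ΔP ≈ 26.3 Pa

Bernoulli between the free stream and the stagnation point: ½ρv² = P_stag − P_static.
ΔP = ½·1.27·6.43² = 26.3 Pa.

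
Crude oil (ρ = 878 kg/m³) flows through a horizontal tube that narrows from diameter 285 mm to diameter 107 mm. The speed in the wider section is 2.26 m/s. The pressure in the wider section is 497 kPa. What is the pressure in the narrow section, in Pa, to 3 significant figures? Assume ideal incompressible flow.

386000 Pa

By continuity, v₂ = v₁·A₁/A₂ = 2.26·(638/89.9) = 16.0 m/s.
Along the horizontal streamline, P + ½ρv² is constant.
P₂ = P₁ − ½ρ(v₂² − v₁²) = 497000 − ½·878·(16.0² − 2.26²) = 497000 − 111000 = 386000 Pa.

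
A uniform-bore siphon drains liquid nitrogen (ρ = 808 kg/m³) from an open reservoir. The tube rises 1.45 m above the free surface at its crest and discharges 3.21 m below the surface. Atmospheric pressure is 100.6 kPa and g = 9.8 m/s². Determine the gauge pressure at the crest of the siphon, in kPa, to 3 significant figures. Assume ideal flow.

The outlet speed comes from Torricelli: v = √(2g·3.21) = 7.93 m/s.
Continuity keeps v the same throughout the tube; from surface to crest, P_atm + 0 = P_top + ½ρv² + ρg·h_top.
P_top = 100600 − ½·808·7.93² − 808·9.8·1.45 = 63700 Pa. So P_gauge = P_top − P_atm = -36900 Pa.

P_gauge = -36.9 kPa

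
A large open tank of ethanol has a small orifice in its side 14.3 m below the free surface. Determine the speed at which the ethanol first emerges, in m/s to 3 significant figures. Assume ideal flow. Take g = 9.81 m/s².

The surface is effectively still and both ends are open, so ½v² = gh and v = √(2·9.81·14.3) = 16.8 m/s.

v ≈ 16.8 m/s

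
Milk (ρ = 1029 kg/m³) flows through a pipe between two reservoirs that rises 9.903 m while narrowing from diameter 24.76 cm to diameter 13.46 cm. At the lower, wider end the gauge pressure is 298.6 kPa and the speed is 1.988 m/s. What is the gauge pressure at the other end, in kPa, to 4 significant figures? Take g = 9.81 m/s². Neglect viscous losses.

By continuity, v₂ = v₁·A₁/A₂ = 1.988·(481.5/142.3) = 6.727 m/s.
Energy conservation along the streamline gives P₂ = P₁ − ½ρ(v₂² − v₁²) − ρg(h₂ − h₁).
P₂ = 298600 + ½·1029·(1.988² − 6.727²) − 1029·9.81·(+9.903) = 298600 + (-21250) − (99970) = 177400 Pa.

177.4 kPa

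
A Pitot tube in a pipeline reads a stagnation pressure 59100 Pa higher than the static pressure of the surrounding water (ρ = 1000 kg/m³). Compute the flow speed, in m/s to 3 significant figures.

v = 10.9 m/s

The dynamic pressure equals the rise in static pressure at the stagnation point: ΔP = ½ρv².
v = √(2ΔP/ρ) = √(2·59100/1000) = 10.9 m/s.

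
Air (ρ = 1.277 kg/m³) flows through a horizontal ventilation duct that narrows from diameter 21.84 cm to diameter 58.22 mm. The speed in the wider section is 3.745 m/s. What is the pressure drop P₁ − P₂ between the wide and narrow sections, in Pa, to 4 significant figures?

ΔP = 1764 Pa

Continuity gives A₁v₁ = A₂v₂, so v₂ = (374.6 cm²)/(26.62 cm²) × 3.745 m/s = 52.70 m/s.
Along the horizontal streamline, P + ½ρv² is constant.
P₁ − P₂ = ½·1.277·(52.70² − 3.745²) = ½·1.277·2763 = 1764 Pa.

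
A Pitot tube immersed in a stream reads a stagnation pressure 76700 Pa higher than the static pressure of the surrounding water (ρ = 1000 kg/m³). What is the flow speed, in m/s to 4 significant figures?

12.39 m/s

Bernoulli between the free stream and the stagnation point: ½ρv² = P_stag − P_static.
v = √(2ΔP/ρ) = √(2·76700/1000) = 12.39 m/s.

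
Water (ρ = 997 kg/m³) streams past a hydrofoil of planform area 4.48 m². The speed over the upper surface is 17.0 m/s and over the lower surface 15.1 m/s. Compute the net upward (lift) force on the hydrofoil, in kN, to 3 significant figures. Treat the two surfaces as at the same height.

The faster flow above has the lower pressure; Bernoulli (same height) gives ΔP = ½ρ(v_up² − v_low²).
ΔP = ½·997·(17.0² − 15.1²) = 30400 Pa.
Lift = ΔP · A = 30400 × 4.48 = 136000 N.

F ≈ 136 kN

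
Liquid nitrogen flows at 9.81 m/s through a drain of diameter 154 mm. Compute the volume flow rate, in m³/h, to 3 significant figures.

Q ≈ 658 m³/h

Q = A·v = 0.0186 m² × 9.81 m/s = 0.183 m³/s.
Converting: 0.183 m³/s × 3600 = 658 m³/h.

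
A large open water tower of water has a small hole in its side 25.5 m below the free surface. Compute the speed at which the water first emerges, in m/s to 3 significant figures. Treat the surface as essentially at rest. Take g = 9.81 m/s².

22.4 m/s

The surface is effectively still and both ends are open, so ½v² = gh and v = √(2·9.81·25.5) = 22.4 m/s.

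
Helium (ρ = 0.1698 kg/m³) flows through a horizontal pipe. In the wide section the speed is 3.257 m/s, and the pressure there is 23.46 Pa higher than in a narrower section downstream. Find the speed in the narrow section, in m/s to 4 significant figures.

16.94 m/s

With h₁ = h₂, rearranging Bernoulli gives v₂ = √(v₁² + 2ΔP/ρ).
v₂ = √(3.257² + 2·23.46/0.1698) = √(10.61 + 276.3) = 16.94 m/s.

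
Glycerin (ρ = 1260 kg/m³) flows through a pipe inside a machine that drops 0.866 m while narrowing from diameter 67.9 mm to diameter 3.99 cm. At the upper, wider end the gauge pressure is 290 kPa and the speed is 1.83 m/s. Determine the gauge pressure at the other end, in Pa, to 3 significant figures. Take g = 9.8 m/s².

Mass conservation (A₁v₁ = A₂v₂) gives v₂ = 1.83 × 36.2/12.5 = 5.30 m/s.
Applying Bernoulli between the two ends and solving for P₂: P₂ = P₁ + ½ρ(v₁² − v₂²) − ρgΔh.
P₂ = 290000 + ½·1260·(1.83² − 5.30²) − 1260·9.8·(−0.866) = 290000 + (-15600) − (-10700) = 285000 Pa.

P₂ ≈ 285000 Pa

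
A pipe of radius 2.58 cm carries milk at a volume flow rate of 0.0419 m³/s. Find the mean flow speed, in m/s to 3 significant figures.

Q = 0.0419 m³/s = 0.0419 m³/s.
v = Q/A = 0.0419 / 0.00209 = 20.0 m/s.

20.0 m/s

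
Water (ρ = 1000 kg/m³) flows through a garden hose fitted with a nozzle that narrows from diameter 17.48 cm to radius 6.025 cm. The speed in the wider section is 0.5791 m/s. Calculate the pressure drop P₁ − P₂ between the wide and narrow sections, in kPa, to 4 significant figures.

By continuity, v₂ = v₁·A₁/A₂ = 0.5791·(240.0/114.0) = 1.219 m/s.
Bernoulli (h₁ = h₂): P₁ − P₂ = ½ρ(v₂² − v₁²).
P₁ − P₂ = ½·1000·(1.219² − 0.5791²) = ½·1000·1.150 = 574.8 Pa.

ΔP ≈ 0.5748 kPa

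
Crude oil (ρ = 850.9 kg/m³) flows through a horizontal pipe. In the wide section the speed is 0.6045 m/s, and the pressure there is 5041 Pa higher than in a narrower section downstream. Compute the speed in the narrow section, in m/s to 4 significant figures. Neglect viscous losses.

With h₁ = h₂, rearranging Bernoulli gives v₂ = √(v₁² + 2ΔP/ρ).
v₂ = √(0.6045² + 2·5041/850.9) = √(0.3654 + 11.85) = 3.495 m/s.

v₂ ≈ 3.495 m/s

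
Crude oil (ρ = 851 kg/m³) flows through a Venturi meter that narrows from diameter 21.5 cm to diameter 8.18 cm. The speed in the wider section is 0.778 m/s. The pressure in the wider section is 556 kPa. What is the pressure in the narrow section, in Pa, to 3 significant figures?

Continuity gives A₁v₁ = A₂v₂, so v₂ = (363 cm²)/(52.6 cm²) × 0.778 m/s = 5.37 m/s.
Along the horizontal streamline, P + ½ρv² is constant.
P₂ = P₁ − ½ρ(v₂² − v₁²) = 556000 − ½·851·(5.37² − 0.778²) = 556000 − 12000 = 544000 Pa.

P₂ = 544000 Pa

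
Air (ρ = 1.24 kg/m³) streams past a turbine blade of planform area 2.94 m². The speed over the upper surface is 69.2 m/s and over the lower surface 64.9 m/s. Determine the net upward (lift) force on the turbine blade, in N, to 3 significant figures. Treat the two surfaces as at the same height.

With equal heights on the two surfaces, Bernoulli gives P_lower − P_upper = ½ρ(v_upper² − v_lower²).
ΔP = ½·1.24·(69.2² − 64.9²) = 358 Pa.
Lift = ΔP · A = 358 × 2.94 = 1050 N.

F ≈ 1050 N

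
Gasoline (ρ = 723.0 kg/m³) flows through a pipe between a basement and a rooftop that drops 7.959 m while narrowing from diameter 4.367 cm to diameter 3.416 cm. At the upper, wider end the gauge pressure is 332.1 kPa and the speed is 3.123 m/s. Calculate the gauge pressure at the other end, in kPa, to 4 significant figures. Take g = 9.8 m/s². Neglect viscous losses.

P₂ ≈ 382.6 kPa

Mass conservation (A₁v₁ = A₂v₂) gives v₂ = 3.123 × 14.98/9.165 = 5.104 m/s.
Applying Bernoulli between the two ends and solving for P₂: P₂ = P₁ + ½ρ(v₁² − v₂²) − ρgΔh.
P₂ = 332100 + ½·723.0·(3.123² − 5.104²) − 723.0·9.8·(−7.959) = 332100 + (-5891) − (-56390) = 382600 Pa.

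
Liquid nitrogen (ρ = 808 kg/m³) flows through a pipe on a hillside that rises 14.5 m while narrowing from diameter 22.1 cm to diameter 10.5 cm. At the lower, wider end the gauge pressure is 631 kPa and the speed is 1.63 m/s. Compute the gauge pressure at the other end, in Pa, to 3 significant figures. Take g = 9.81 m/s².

The volume flow rate is constant, so v₂ = (A₁/A₂)v₁ = (384/86.6)·1.63 = 7.22 m/s.
Bernoulli: P₁ + ½ρv₁² + ρg h₁ = P₂ + ½ρv₂² + ρg h₂, so P₂ = P₁ + ½ρ(v₁² − v₂²) − ρg(h₂ − h₁).
P₂ = 631000 + ½·808·(1.63² − 7.22²) − 808·9.81·(+14.5) = 631000 + (-20000) − (115000) = 496000 Pa.

496000 Pa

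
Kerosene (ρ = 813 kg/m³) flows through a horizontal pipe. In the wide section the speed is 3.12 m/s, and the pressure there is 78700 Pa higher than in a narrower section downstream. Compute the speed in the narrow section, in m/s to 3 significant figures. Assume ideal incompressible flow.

v₂ ≈ 14.3 m/s

Along the level pipe P + ½ρv² is conserved, hence v₂² = v₁² + 2(P₁ − P₂)/ρ.
v₂ = √(3.12² + 2·78700/813) = √(9.73 + 194) = 14.3 m/s.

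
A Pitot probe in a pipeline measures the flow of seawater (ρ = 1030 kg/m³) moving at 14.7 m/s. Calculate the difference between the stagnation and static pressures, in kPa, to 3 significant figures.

ΔP = 111 kPa

The dynamic pressure equals the rise in static pressure at the stagnation point: ΔP = ½ρv².
ΔP = ½·1030·14.7² = 111000 Pa.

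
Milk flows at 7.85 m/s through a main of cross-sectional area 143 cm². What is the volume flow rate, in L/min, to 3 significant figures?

Q = A·v = 0.0143 m² × 7.85 m/s = 0.112 m³/s.
Converting: 0.112 m³/s × 60000 = 6740 L/min.

Q ≈ 6740 L/min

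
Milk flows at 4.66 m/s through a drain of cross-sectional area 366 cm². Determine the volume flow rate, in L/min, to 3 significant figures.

Q ≈ 10200 L/min

Q = A·v = 0.0366 m² × 4.66 m/s = 0.171 m³/s.
Converting: 0.171 m³/s × 60000 = 10200 L/min.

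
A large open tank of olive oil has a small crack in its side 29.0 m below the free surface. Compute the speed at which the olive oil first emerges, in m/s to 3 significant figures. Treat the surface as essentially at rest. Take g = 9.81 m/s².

The surface is effectively still and both ends are open, so ½v² = gh and v = √(2·9.81·29.0) = 23.9 m/s.

v ≈ 23.9 m/s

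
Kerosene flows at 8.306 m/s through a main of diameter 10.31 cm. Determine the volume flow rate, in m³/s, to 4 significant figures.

Q = A·v = 0.008348 m² × 8.306 m/s = 0.06934 m³/s.

Q ≈ 0.06934 m³/s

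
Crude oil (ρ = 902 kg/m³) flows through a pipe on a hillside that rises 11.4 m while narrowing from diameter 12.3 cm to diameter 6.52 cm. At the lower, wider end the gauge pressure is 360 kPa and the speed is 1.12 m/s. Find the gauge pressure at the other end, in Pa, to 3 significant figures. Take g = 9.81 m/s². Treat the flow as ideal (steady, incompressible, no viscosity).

P₂ ≈ 253000 Pa

By continuity, v₂ = v₁·A₁/A₂ = 1.12·(119/33.4) = 3.99 m/s.
Bernoulli: P₁ + ½ρv₁² + ρg h₁ = P₂ + ½ρv₂² + ρg h₂, so P₂ = P₁ + ½ρ(v₁² − v₂²) − ρg(h₂ − h₁).
P₂ = 360000 + ½·902·(1.12² − 3.99²) − 902·9.81·(+11.4) = 360000 + (-6600) − (101000) = 253000 Pa.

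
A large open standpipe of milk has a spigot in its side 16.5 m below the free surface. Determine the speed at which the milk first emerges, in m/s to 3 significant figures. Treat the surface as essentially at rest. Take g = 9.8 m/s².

With the surface at rest and both surface and jet at atmospheric pressure, Bernoulli gives ρg h = ½ρv², so v = √(2gh) = √(2·9.8·16.5) = 18.0 m/s.

18.0 m/s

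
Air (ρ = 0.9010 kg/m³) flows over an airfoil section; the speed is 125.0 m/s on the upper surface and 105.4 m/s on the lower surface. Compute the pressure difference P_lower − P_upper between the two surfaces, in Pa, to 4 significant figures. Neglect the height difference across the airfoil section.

The pressure is lower where the speed is higher: ΔP = ½ρ(v_up² − v_low²).
ΔP = ½·0.9010·(125.0² − 105.4²) = 2034 Pa.

ΔP = 2034 Pa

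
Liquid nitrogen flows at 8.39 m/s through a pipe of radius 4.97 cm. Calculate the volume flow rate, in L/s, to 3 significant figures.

65.1 L/s

Q = A·v = 0.00776 m² × 8.39 m/s = 0.0651 m³/s.
Converting: 0.0651 m³/s × 1000 = 65.1 L/s.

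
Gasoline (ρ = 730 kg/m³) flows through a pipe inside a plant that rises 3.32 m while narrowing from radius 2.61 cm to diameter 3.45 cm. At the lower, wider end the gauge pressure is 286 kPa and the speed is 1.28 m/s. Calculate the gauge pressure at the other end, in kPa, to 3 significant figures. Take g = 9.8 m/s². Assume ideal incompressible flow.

Continuity gives A₁v₁ = A₂v₂, so v₂ = (21.4 cm²)/(9.35 cm²) × 1.28 m/s = 2.93 m/s.
Applying Bernoulli between the two ends and solving for P₂: P₂ = P₁ + ½ρ(v₁² − v₂²) − ρgΔh.
P₂ = 286000 + ½·730·(1.28² − 2.93²) − 730·9.8·(+3.32) = 286000 + (-2540) − (23800) = 260000 Pa.

260 kPa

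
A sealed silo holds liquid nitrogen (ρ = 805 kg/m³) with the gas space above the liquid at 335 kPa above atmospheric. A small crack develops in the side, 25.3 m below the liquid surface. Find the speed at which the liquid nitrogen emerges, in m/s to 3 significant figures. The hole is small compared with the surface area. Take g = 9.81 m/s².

Take point 1 at the surface (v₁ ≈ 0) and point 2 at the hole (at atmospheric pressure). Bernoulli: P₁ + ρg h = P_atm + ½ρv₂².
With P₁ − P_atm = 335000 Pa, v₂ = √(2gh + 2ΔP/ρ) = √(2·9.81·25.3 + 2·335000/805) = 36.5 m/s.

v ≈ 36.5 m/s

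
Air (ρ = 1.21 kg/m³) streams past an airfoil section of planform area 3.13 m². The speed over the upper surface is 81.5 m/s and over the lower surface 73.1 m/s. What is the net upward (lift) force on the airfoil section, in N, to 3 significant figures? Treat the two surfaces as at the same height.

With equal heights on the two surfaces, Bernoulli gives P_lower − P_upper = ½ρ(v_upper² − v_lower²).
ΔP = ½·1.21·(81.5² − 73.1²) = 786 Pa.
Lift = ΔP · A = 786 × 3.13 = 2460 N.

F ≈ 2460 N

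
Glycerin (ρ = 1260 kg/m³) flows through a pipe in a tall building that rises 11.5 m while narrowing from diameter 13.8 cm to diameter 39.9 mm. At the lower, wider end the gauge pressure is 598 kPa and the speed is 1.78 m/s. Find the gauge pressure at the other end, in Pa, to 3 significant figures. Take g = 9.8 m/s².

Continuity gives A₁v₁ = A₂v₂, so v₂ = (150 cm²)/(12.5 cm²) × 1.78 m/s = 21.3 m/s.
Bernoulli: P₁ + ½ρv₁² + ρg h₁ = P₂ + ½ρv₂² + ρg h₂, so P₂ = P₁ + ½ρ(v₁² − v₂²) − ρg(h₂ − h₁).
P₂ = 598000 + ½·1260·(1.78² − 21.3²) − 1260·9.8·(+11.5) = 598000 + (-284000) − (142000) = 172000 Pa.

P₂ ≈ 172000 Pa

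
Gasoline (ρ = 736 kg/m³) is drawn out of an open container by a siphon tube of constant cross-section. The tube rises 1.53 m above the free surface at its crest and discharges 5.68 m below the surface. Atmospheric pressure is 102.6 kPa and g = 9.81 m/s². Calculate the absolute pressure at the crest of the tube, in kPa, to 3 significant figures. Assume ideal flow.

The outlet speed comes from Torricelli: v = √(2g·5.68) = 10.6 m/s.
The bore is uniform, so the speed at the crest is the same v. Bernoulli surface→crest: P_atm = P_top + ½ρv² + ρg·h_top.
P_top = 102600 − ½·736·10.6² − 736·9.81·1.53 = 50500 Pa.

P_top ≈ 50.5 kPa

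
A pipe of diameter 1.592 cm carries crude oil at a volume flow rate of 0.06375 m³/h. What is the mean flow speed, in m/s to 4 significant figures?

Q = 0.06375 m³/h = 0.00001771 m³/s.
v = Q/A = 0.00001771 / 0.0001991 = 0.08896 m/s.

v = 0.08896 m/s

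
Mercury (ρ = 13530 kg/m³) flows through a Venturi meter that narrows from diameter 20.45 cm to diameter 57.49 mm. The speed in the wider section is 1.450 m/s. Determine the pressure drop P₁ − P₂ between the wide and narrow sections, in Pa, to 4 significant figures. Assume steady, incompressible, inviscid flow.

Mass conservation (A₁v₁ = A₂v₂) gives v₂ = 1.450 × 328.5/25.96 = 18.35 m/s.
Along the horizontal streamline, P + ½ρv² is constant.
P₁ − P₂ = ½·13530·(18.35² − 1.450²) = ½·13530·334.5 = 2263000 Pa.

2263000 Pa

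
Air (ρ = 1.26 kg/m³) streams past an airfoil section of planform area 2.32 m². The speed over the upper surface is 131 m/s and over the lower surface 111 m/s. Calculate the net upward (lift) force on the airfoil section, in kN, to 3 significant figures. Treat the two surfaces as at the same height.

F ≈ 7.07 kN

From P + ½ρv² = const at equal height, P_low − P_up = ½ρ(v_up² − v_low²).
ΔP = ½·1.26·(131² − 111²) = 3050 Pa.
Lift = ΔP · A = 3050 × 2.32 = 7070 N.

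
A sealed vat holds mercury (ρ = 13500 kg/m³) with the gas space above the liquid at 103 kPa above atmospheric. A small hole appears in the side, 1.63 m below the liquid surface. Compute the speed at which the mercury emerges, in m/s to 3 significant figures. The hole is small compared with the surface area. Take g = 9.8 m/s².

Take point 1 at the surface (v₁ ≈ 0) and point 2 at the hole (at atmospheric pressure). Bernoulli: P₁ + ρg h = P_atm + ½ρv₂².
With P₁ − P_atm = 103000 Pa, v₂ = √(2gh + 2ΔP/ρ) = √(2·9.8·1.63 + 2·103000/13500) = 6.87 m/s.

v ≈ 6.87 m/s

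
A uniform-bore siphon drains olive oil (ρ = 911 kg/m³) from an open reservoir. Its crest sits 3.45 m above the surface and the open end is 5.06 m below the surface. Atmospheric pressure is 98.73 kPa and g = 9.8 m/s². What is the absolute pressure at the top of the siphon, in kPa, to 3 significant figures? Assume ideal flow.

The outlet speed comes from Torricelli: v = √(2g·5.06) = 9.96 m/s.
The bore is uniform, so the speed at the crest is the same v. Bernoulli surface→crest: P_atm = P_top + ½ρv² + ρg·h_top.
P_top = 98730 − ½·911·9.96² − 911·9.8·3.45 = 22800 Pa.

P_top ≈ 22.8 kPa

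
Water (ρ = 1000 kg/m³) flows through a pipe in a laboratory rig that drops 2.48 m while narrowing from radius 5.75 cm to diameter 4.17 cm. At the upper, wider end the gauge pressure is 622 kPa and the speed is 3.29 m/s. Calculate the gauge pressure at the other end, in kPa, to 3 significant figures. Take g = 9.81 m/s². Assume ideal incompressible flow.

Mass conservation (A₁v₁ = A₂v₂) gives v₂ = 3.29 × 104/13.7 = 25.0 m/s.
Applying Bernoulli between the two ends and solving for P₂: P₂ = P₁ + ½ρ(v₁² − v₂²) − ρgΔh.
P₂ = 622000 + ½·1000·(3.29² − 25.0²) − 1000·9.81·(−2.48) = 622000 + (-308000) − (-24300) = 339000 Pa.

339 kPa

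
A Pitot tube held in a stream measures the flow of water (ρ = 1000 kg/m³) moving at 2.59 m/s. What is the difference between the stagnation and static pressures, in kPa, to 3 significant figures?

3.35 kPa

The dynamic pressure equals the rise in static pressure at the stagnation point: ΔP = ½ρv².
ΔP = ½·1000·2.59² = 3350 Pa.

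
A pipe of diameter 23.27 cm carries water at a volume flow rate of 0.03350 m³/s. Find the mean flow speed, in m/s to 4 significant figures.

Q = 0.03350 m³/s = 0.03350 m³/s.
v = Q/A = 0.03350 / 0.04253 = 0.7877 m/s.

v = 0.7877 m/s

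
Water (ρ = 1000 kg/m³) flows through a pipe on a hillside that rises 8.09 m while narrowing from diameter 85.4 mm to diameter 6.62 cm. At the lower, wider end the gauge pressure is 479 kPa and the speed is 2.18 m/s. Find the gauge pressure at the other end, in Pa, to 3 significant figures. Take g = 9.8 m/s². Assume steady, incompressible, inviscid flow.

P₂ = 396000 Pa

Mass conservation (A₁v₁ = A₂v₂) gives v₂ = 2.18 × 57.3/34.4 = 3.63 m/s.
Energy conservation along the streamline gives P₂ = P₁ − ½ρ(v₂² − v₁²) − ρg(h₂ − h₁).
P₂ = 479000 + ½·1000·(2.18² − 3.63²) − 1000·9.8·(+8.09) = 479000 + (-4200) − (79300) = 396000 Pa.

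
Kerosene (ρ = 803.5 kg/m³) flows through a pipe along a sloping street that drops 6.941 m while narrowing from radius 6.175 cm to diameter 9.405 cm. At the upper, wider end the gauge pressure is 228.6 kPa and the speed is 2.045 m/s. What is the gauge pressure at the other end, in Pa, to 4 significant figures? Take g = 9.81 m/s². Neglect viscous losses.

Continuity gives A₁v₁ = A₂v₂, so v₂ = (119.8 cm²)/(69.47 cm²) × 2.045 m/s = 3.526 m/s.
Bernoulli: P₁ + ½ρv₁² + ρg h₁ = P₂ + ½ρv₂² + ρg h₂, so P₂ = P₁ + ½ρ(v₁² − v₂²) − ρg(h₂ − h₁).
P₂ = 228600 + ½·803.5·(2.045² − 3.526²) − 803.5·9.81·(−6.941) = 228600 + (-3315) − (-54710) = 280000 Pa.

P₂ ≈ 280000 Pa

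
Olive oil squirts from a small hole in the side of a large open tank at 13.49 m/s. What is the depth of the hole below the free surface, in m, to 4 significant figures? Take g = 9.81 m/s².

9.275 m

Inverting v = √(2gh) gives h = v² / 2g.
h = 13.49²/(2·9.81) = 182.0/19.62 = 9.275 m.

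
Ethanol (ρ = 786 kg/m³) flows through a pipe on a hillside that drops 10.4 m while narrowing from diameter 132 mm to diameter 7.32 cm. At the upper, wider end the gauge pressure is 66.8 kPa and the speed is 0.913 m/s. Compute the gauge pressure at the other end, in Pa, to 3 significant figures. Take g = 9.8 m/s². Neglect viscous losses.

P₂ = 144000 Pa

Continuity gives A₁v₁ = A₂v₂, so v₂ = (137 cm²)/(42.1 cm²) × 0.913 m/s = 2.97 m/s.
Bernoulli: P₁ + ½ρv₁² + ρg h₁ = P₂ + ½ρv₂² + ρg h₂, so P₂ = P₁ + ½ρ(v₁² − v₂²) − ρg(h₂ − h₁).
P₂ = 66800 + ½·786·(0.913² − 2.97²) − 786·9.8·(−10.4) = 66800 + (-3140) − (-80100) = 144000 Pa.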